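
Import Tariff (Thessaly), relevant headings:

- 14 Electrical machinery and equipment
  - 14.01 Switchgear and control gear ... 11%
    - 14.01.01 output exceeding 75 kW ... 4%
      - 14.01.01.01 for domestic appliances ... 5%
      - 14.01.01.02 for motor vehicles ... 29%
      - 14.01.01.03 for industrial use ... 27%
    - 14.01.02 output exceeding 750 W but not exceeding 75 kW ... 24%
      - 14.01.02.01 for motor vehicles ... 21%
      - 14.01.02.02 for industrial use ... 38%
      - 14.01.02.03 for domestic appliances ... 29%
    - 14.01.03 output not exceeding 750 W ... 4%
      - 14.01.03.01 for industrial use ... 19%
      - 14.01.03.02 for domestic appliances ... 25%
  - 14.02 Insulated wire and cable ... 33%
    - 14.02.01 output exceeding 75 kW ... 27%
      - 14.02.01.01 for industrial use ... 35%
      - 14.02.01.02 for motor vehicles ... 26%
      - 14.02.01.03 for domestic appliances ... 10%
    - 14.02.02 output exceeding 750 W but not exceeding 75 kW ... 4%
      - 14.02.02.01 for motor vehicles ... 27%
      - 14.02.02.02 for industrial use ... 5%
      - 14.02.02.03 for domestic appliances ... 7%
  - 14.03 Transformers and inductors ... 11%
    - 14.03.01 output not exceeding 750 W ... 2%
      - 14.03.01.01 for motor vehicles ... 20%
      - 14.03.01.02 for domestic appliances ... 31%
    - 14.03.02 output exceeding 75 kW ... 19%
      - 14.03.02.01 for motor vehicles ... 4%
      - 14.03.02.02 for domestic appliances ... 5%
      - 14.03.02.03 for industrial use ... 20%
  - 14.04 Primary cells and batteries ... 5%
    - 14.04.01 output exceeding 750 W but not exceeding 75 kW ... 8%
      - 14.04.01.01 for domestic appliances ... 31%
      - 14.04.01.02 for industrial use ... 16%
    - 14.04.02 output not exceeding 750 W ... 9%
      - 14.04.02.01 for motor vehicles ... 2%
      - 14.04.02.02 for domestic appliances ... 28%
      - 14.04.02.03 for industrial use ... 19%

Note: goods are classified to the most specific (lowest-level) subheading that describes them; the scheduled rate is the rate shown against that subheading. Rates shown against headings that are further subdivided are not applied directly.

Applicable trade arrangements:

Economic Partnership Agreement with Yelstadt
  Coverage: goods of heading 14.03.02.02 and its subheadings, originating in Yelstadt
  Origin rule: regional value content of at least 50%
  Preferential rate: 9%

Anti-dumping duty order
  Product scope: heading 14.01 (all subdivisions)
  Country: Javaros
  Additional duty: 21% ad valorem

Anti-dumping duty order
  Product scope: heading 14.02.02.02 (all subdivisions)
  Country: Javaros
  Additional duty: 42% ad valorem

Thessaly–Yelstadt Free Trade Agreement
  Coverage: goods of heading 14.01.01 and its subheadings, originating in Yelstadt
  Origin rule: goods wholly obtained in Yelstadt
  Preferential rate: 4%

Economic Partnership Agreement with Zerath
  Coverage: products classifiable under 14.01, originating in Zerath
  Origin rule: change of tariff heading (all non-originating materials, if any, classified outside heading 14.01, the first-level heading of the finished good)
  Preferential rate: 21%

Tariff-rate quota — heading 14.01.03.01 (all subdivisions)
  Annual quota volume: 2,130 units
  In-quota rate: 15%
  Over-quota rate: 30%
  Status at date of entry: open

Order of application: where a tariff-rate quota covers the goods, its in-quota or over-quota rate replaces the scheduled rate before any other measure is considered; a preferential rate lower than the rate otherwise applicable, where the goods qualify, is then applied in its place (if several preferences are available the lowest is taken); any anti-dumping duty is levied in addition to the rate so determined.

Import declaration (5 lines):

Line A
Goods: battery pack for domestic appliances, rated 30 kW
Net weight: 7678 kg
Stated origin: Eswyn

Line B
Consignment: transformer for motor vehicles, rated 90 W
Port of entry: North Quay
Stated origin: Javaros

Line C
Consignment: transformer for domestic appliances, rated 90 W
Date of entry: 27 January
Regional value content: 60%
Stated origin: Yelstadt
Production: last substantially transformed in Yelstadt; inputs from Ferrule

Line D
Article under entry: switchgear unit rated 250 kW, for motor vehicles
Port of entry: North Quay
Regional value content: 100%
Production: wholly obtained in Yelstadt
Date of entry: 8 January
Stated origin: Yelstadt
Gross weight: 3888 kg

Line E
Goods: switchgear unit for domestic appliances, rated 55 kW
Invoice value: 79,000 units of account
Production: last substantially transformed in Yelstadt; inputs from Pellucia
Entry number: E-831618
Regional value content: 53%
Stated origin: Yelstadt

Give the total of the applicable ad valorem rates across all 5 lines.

Line A: battery pack → 14.04; rated 30 kW → 14.04.01; for domestic appliances → 14.04.01.01. Scheduled 31%. No special measure applies. → 31%.
Line B: transformer → 14.03; rated 90 W → 14.03.01; for motor vehicles → 14.03.01.01. Scheduled 20%. No special measure applies. → 20%.
Line C: transformer → 14.03; rated 90 W → 14.03.01; for domestic appliances → 14.03.01.02. Scheduled 31%. Yelstadt agreement on 14.03.02.02: 14.03.01.02 not covered; Yelstadt agreement on 14.01.01: 14.03.01.02 not covered. → 31%.
Line D: switchgear unit → 14.01; rated 250 kW → 14.01.01; for motor vehicles → 14.01.01.02. Scheduled 29%. Yelstadt agreement on 14.03.02.02: 14.01.01.02 not covered; Yelstadt agreement on 14.01.01: wholly obtained → 4% available; preferential 4%. → 4%.
Line E: switchgear unit → 14.01; rated 55 kW → 14.01.02; for domestic appliances → 14.01.02.03. Scheduled 29%. Yelstadt agreement on 14.03.02.02: 14.01.02.03 not covered; Yelstadt agreement on 14.01.01: 14.01.02.03 not covered. → 29%.
Sum: 31% + 20% + 31% + 4% + 29% = 115%.

115%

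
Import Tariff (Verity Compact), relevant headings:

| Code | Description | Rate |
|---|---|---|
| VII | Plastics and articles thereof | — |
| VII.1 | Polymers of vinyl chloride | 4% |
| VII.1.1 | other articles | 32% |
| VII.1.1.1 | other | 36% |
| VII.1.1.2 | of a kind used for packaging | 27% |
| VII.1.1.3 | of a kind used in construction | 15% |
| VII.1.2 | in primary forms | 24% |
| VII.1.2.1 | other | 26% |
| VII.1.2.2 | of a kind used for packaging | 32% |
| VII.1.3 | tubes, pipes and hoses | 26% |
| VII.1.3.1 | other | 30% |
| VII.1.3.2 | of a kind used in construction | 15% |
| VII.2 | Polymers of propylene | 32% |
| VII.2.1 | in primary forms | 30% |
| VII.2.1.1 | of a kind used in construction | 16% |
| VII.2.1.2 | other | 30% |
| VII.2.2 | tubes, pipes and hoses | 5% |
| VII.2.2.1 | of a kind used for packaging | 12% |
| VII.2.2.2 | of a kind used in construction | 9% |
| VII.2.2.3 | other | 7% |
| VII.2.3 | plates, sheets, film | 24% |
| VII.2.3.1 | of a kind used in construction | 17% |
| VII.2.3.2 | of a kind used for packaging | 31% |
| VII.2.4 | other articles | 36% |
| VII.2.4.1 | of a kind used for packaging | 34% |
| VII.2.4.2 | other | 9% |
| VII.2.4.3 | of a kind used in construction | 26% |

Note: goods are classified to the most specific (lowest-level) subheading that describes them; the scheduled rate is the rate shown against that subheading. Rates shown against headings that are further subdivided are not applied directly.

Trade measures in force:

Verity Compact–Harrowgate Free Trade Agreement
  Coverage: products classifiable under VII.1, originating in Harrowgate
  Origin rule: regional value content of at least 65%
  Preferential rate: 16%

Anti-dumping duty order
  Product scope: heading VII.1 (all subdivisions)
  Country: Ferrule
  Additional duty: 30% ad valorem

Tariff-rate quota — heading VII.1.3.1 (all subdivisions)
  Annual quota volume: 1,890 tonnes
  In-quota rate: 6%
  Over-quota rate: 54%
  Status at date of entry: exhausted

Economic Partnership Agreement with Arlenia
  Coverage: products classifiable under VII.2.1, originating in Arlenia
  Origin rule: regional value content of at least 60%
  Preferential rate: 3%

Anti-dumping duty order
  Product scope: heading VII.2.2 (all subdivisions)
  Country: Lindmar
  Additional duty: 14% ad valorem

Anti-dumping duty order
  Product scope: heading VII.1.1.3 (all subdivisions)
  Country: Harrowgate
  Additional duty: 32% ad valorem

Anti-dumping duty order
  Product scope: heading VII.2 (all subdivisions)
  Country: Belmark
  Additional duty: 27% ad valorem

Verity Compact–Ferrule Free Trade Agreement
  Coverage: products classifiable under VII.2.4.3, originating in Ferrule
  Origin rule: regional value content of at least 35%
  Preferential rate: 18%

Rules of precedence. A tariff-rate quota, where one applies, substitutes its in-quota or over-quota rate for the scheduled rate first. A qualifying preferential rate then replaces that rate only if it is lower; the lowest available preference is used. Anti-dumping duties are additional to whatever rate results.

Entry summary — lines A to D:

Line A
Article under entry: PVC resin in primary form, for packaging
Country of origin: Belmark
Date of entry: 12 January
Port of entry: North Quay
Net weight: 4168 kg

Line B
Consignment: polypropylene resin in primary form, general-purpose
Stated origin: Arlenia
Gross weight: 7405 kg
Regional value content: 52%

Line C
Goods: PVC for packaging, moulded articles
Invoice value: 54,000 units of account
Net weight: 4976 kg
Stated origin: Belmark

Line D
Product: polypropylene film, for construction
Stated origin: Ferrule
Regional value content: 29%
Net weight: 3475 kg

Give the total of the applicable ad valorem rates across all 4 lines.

106%

Line A: PVC → VII.1; resin in primary form → VII.1.2; for packaging → VII.1.2.2. Scheduled 32%. No special measure applies. → 32%.
Line B: polypropylene → VII.2; resin in primary form → VII.2.1; general-purpose → VII.2.1.2. Scheduled 30%. Arlenia agreement on VII.2.1: RVC < 60%. → 30%.
Line C: PVC → VII.1; moulded articles → VII.1.1; for packaging → VII.1.1.2. Scheduled 27%. No special measure applies. → 27%.
Line D: polypropylene → VII.2; film → VII.2.3; for construction → VII.2.3.1. Scheduled 17%. Ferrule agreement on VII.2.4.3: VII.2.3.1 not covered. → 17%.
Sum: 32% + 30% + 27% + 17% = 106%.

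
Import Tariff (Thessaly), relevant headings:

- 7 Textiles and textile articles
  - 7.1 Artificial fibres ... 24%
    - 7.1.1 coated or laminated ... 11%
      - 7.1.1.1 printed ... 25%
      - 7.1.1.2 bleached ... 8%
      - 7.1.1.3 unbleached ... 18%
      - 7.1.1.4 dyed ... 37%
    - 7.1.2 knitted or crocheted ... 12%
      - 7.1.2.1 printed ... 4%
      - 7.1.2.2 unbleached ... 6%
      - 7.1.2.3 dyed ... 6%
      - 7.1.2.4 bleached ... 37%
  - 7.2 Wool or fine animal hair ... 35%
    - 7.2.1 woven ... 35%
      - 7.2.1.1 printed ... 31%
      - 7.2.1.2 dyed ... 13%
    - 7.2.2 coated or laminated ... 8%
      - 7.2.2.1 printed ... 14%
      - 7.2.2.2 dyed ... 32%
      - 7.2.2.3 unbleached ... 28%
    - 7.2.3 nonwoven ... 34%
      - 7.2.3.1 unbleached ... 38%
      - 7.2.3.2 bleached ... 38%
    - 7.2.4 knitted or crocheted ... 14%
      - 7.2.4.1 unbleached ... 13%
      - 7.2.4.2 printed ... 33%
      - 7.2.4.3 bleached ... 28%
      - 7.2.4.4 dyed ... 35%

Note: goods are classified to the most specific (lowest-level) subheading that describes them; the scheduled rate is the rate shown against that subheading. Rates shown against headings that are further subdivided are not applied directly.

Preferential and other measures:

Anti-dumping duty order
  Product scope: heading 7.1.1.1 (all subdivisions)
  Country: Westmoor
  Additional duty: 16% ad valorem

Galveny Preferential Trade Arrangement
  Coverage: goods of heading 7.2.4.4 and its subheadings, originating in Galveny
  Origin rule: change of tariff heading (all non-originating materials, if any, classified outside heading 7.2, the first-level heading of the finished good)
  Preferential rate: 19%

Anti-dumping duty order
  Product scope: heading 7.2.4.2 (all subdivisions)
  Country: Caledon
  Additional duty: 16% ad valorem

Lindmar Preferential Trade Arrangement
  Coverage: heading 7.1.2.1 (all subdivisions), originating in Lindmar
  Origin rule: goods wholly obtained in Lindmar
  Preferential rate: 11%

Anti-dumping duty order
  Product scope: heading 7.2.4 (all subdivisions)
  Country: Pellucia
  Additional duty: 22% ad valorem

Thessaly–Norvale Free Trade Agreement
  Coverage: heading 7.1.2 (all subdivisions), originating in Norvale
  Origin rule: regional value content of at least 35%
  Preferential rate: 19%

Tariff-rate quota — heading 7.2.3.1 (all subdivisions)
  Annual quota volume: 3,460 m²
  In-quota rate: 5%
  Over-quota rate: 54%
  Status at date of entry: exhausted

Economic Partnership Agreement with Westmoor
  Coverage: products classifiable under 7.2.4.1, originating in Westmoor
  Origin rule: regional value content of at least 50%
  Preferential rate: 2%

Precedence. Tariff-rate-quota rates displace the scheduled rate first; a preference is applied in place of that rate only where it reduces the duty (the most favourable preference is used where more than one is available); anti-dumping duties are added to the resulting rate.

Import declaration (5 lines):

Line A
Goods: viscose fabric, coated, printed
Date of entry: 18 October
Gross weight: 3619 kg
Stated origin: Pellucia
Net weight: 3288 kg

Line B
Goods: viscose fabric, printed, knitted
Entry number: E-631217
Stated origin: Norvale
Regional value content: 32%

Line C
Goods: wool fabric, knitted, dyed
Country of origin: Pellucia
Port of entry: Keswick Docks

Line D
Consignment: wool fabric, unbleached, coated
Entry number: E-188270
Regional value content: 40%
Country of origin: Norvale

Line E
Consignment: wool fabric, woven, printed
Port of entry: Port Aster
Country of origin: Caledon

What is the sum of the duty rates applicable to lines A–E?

Line A: viscose → 7.1; coated → 7.1.1; printed → 7.1.1.1. Scheduled 25%. No special measure applies. → 25%.
Line B: viscose → 7.1; knitted → 7.1.2; printed → 7.1.2.1. Scheduled 4%. Norvale agreement on 7.1.2: RVC < 35%. → 4%.
Line C: wool → 7.2; knitted → 7.2.4; dyed → 7.2.4.4. Scheduled 35%. anti-dumping (Pellucia, 7.2.4): +22%; total 35% + 22% = 57%. → 57%.
Line D: wool → 7.2; coated → 7.2.2; unbleached → 7.2.2.3. Scheduled 28%. Norvale agreement on 7.1.2: 7.2.2.3 not covered. → 28%.
Line E: wool → 7.2; woven → 7.2.1; printed → 7.2.1.1. Scheduled 31%. No special measure applies. → 31%.
Sum: 25% + 4% + 57% + 28% + 31% = 145%.

145%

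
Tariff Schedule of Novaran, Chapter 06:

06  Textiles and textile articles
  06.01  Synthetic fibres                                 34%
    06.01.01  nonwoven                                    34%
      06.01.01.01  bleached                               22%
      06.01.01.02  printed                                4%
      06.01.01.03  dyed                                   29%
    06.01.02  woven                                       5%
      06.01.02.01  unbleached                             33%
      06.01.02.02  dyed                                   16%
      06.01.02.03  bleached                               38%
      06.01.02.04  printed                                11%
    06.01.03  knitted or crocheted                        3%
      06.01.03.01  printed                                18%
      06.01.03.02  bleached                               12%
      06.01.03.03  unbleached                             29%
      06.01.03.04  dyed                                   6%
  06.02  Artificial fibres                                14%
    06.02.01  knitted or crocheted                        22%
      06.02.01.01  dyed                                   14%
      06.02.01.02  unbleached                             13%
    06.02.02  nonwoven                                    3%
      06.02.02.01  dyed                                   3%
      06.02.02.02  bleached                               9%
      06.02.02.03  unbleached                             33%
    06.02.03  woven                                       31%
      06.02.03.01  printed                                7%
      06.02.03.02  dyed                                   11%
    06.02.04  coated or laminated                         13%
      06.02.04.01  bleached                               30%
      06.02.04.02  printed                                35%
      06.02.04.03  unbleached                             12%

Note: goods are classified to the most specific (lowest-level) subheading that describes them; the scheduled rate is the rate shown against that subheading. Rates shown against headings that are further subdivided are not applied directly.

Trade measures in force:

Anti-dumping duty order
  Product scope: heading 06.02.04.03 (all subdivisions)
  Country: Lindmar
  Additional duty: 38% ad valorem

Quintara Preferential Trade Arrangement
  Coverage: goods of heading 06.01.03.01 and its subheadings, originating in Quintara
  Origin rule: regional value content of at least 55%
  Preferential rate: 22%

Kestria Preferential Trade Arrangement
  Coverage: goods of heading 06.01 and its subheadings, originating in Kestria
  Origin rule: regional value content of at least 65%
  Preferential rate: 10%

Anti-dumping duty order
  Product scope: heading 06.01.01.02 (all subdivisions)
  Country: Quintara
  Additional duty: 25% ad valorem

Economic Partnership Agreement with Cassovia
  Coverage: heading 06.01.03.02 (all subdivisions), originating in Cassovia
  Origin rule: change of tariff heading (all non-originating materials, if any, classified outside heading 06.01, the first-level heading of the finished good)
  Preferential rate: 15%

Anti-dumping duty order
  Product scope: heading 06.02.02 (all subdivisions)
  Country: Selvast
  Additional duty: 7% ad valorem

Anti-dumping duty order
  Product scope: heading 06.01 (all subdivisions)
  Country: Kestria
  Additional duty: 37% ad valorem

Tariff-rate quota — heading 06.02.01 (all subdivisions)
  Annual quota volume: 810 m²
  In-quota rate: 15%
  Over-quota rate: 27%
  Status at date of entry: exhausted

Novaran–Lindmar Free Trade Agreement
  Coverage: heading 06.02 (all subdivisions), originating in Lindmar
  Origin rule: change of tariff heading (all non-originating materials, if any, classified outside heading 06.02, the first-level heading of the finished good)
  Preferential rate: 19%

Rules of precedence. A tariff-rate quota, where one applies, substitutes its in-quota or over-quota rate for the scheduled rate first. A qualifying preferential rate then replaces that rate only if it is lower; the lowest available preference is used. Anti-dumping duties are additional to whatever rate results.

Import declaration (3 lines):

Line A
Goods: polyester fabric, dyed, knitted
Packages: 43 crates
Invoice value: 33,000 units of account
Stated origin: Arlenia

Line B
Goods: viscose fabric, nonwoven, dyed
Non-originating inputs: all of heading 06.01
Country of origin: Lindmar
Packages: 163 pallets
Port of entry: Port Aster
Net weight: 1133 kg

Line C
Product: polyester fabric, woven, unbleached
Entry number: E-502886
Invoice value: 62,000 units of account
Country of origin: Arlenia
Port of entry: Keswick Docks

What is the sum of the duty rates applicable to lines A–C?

42%

Line A: polyester → 06.01; knitted → 06.01.03; dyed → 06.01.03.04. Scheduled 6%. No special measure applies. → 6%.
Line B: viscose → 06.02; nonwoven → 06.02.02; dyed → 06.02.02.01. Scheduled 3%. Lindmar agreement on 06.02: CTH met → 19% available; preference 19% not lower than 3% → no reduction. → 3%.
Line C: polyester → 06.01; woven → 06.01.02; unbleached → 06.01.02.01. Scheduled 33%. No special measure applies. → 33%.
Sum: 6% + 3% + 33% = 42%.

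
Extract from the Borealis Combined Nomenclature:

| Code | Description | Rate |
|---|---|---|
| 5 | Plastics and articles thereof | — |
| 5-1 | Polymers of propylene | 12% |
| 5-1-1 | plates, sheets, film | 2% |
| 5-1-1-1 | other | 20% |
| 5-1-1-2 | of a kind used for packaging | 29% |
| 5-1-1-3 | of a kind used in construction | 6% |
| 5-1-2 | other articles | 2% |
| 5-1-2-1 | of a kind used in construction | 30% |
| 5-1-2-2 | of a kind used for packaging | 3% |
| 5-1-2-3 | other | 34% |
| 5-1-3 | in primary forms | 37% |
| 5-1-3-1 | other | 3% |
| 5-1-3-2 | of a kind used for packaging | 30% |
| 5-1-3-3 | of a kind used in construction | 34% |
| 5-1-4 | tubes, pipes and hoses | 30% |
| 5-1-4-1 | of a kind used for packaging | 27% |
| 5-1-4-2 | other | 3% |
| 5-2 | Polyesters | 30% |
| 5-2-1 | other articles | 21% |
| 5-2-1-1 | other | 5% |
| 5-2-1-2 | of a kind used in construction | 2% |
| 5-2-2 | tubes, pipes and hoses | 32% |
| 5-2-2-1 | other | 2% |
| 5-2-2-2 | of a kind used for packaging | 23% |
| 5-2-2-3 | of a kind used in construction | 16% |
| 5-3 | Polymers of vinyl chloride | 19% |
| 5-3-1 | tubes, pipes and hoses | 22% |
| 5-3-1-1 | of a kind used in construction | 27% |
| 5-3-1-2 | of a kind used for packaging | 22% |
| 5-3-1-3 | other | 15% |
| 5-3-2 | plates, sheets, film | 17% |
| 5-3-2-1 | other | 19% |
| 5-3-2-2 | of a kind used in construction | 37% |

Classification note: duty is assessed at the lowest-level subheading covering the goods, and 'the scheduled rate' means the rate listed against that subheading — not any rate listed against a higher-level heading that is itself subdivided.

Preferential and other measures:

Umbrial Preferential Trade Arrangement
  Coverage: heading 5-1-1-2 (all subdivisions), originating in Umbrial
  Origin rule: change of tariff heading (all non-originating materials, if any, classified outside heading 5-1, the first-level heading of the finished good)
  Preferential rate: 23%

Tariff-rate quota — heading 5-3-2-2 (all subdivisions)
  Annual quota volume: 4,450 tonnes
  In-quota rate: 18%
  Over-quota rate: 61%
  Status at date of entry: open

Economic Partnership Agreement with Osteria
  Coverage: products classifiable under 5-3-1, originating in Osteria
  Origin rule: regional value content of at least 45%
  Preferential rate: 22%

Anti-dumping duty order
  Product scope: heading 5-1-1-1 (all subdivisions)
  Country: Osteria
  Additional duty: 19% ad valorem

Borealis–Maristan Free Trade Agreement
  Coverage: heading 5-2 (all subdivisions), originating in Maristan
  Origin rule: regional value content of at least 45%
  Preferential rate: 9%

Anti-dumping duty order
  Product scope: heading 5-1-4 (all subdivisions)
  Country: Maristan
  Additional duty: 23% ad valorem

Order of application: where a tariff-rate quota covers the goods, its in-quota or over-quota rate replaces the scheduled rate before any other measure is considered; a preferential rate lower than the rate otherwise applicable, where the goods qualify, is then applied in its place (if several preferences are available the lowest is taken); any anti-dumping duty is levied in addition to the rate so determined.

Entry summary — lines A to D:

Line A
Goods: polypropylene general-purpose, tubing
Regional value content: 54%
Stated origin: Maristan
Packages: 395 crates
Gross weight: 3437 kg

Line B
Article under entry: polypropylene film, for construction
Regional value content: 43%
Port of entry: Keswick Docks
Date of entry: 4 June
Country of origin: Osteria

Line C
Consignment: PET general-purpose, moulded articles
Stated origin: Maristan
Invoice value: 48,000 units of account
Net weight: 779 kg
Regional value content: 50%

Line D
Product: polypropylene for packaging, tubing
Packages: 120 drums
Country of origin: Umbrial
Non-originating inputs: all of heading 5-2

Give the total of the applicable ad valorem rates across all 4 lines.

64%

Line A: polypropylene → 5-1; tubing → 5-1-4; general-purpose → 5-1-4-2. Scheduled 3%. Maristan agreement on 5-2: 5-1-4-2 not covered; anti-dumping (Maristan, 5-1-4): +23%; total 3% + 23% = 26%. → 26%.
Line B: polypropylene → 5-1; film → 5-1-1; for construction → 5-1-1-3. Scheduled 6%. Osteria agreement on 5-3-1: 5-1-1-3 not covered. → 6%.
Line C: PET → 5-2; moulded articles → 5-2-1; general-purpose → 5-2-1-1. Scheduled 5%. Maristan agreement on 5-2: RVC ≥ 45% → 9% available; preference 9% not lower than 5% → no reduction. → 5%.
Line D: polypropylene → 5-1; tubing → 5-1-4; for packaging → 5-1-4-1. Scheduled 27%. Umbrial agreement on 5-1-1-2: 5-1-4-1 not covered. → 27%.
Sum: 26% + 6% + 5% + 27% = 64%.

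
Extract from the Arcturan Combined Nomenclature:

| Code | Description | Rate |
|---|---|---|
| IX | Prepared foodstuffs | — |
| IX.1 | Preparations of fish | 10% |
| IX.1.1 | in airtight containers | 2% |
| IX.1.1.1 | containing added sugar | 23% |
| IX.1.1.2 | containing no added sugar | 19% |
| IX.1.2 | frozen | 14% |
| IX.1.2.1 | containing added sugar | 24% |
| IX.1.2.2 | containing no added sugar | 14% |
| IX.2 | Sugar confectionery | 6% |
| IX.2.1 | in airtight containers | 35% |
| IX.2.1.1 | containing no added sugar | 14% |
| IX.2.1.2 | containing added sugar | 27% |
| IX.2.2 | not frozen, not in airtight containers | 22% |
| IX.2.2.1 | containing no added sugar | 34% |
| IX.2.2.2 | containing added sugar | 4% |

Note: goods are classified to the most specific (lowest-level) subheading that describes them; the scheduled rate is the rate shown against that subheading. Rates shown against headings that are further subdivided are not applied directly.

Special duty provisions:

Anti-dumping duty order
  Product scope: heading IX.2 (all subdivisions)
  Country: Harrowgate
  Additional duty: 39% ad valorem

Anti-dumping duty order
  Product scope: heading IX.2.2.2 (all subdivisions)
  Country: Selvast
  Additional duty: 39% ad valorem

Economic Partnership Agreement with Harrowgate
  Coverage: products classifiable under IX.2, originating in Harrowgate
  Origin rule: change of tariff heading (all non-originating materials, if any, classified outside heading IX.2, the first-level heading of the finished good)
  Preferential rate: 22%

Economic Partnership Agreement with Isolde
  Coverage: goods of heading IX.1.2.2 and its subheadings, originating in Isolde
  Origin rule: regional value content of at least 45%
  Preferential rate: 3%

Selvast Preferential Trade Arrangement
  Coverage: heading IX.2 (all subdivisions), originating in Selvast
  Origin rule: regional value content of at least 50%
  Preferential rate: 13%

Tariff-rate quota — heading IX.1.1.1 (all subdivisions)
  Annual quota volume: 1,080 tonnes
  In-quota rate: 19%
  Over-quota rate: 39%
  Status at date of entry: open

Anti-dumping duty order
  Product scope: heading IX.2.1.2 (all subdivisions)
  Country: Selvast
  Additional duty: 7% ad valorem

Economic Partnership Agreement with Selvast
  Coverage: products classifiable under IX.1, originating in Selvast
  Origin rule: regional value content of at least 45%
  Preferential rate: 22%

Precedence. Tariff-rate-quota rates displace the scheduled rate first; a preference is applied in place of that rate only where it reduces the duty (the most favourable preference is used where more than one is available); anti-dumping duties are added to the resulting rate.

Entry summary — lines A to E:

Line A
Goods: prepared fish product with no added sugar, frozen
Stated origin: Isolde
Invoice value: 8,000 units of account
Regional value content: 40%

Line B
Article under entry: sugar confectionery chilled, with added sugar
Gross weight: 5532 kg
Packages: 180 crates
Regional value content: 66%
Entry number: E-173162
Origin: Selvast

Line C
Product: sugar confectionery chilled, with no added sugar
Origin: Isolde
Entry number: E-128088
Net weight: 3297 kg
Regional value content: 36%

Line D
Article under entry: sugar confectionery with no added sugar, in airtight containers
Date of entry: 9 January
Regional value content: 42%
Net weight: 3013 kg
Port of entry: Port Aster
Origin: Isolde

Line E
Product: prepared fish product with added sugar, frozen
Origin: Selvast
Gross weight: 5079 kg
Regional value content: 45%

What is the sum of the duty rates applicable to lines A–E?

Line A: prepared fish product → IX.1; frozen → IX.1.2; with no added sugar → IX.1.2.2. Scheduled 14%. Isolde agreement on IX.1.2.2: RVC < 45%. → 14%.
Line B: sugar confectionery → IX.2; chilled → IX.2.2; with added sugar → IX.2.2.2. Scheduled 4%. Selvast agreement on IX.2: RVC ≥ 50% → 13% available; Selvast agreement on IX.1: IX.2.2.2 not covered; preference 13% not lower than 4% → no reduction; anti-dumping (Selvast, IX.2.2.2): +39%; total 4% + 39% = 43%. → 43%.
Line C: sugar confectionery → IX.2; chilled → IX.2.2; with no added sugar → IX.2.2.1. Scheduled 34%. Isolde agreement on IX.1.2.2: IX.2.2.1 not covered. → 34%.
Line D: sugar confectionery → IX.2; in airtight containers → IX.2.1; with no added sugar → IX.2.1.1. Scheduled 14%. Isolde agreement on IX.1.2.2: IX.2.1.1 not covered. → 14%.
Line E: prepared fish product → IX.1; frozen → IX.1.2; with added sugar → IX.1.2.1. Scheduled 24%. Selvast agreement on IX.2: IX.1.2.1 not covered; Selvast agreement on IX.1: RVC ≥ 45% → 22% available; preferential 22%. → 22%.
Sum: 14% + 43% + 34% + 14% + 22% = 127%.

127%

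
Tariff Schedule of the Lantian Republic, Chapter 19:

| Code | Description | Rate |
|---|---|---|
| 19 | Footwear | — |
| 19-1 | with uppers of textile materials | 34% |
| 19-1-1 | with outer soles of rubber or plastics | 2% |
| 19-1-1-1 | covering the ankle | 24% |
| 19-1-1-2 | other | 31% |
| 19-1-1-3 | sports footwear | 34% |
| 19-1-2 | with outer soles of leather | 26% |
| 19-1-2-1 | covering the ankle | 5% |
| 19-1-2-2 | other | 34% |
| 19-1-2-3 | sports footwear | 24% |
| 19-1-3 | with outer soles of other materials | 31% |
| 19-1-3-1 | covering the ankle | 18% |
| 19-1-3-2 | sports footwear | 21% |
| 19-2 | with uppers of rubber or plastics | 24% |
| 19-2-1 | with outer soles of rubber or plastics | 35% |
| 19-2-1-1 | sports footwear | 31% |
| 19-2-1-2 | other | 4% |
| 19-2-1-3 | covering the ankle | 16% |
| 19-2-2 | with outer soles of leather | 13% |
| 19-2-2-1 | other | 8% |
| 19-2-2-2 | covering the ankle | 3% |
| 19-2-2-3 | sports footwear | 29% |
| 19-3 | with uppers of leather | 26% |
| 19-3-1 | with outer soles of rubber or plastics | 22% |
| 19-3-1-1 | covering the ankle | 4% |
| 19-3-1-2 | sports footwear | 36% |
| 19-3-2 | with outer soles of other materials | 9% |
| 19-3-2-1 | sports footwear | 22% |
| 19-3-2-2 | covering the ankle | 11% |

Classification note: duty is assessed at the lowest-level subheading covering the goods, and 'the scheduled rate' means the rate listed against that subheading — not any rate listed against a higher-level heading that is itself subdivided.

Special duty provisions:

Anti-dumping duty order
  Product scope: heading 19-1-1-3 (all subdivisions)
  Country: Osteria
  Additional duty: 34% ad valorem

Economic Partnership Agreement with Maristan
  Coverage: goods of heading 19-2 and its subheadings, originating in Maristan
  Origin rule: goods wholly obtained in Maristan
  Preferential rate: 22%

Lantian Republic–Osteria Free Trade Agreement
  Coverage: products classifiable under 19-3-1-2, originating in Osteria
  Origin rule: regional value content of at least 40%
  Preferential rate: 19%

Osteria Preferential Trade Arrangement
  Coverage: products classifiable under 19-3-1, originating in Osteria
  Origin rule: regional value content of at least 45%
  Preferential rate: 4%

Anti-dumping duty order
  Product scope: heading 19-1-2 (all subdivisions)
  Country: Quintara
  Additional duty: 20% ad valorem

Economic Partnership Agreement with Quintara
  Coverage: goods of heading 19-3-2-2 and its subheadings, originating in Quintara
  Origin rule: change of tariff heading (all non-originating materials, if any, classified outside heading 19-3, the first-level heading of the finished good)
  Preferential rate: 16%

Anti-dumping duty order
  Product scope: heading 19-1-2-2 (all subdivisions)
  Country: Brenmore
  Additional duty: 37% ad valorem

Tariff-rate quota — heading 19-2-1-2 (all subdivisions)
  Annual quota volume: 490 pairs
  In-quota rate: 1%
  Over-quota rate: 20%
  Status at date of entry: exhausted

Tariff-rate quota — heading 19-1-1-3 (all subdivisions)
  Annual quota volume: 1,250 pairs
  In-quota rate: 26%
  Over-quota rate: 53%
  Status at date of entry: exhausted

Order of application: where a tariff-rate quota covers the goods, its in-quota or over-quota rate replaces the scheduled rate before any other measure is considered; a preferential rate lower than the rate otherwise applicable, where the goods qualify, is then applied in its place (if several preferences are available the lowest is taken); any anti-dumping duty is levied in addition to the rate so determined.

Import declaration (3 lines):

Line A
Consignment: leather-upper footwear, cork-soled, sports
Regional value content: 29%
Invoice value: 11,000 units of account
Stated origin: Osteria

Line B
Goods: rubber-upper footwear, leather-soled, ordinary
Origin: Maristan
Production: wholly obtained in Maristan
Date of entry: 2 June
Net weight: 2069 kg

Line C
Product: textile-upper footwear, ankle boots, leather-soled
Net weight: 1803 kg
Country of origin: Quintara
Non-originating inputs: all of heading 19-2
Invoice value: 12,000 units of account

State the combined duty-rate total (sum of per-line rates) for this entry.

55%

Line A: leather-upper → 19-3; cork-soled → 19-3-2; sports → 19-3-2-1. Scheduled 22%. Osteria agreement on 19-3-1-2: 19-3-2-1 not covered; Osteria agreement on 19-3-1: 19-3-2-1 not covered. → 22%.
Line B: rubber-upper → 19-2; leather-soled → 19-2-2; ordinary → 19-2-2-1. Scheduled 8%. Maristan agreement on 19-2: wholly obtained → 22% available; preference 22% not lower than 8% → no reduction. → 8%.
Line C: textile-upper → 19-1; leather-soled → 19-1-2; ankle boots → 19-1-2-1. Scheduled 5%. Quintara agreement on 19-3-2-2: 19-1-2-1 not covered; anti-dumping (Quintara, 19-1-2): +20%; total 5% + 20% = 25%. → 25%.
Sum: 22% + 8% + 25% = 55%.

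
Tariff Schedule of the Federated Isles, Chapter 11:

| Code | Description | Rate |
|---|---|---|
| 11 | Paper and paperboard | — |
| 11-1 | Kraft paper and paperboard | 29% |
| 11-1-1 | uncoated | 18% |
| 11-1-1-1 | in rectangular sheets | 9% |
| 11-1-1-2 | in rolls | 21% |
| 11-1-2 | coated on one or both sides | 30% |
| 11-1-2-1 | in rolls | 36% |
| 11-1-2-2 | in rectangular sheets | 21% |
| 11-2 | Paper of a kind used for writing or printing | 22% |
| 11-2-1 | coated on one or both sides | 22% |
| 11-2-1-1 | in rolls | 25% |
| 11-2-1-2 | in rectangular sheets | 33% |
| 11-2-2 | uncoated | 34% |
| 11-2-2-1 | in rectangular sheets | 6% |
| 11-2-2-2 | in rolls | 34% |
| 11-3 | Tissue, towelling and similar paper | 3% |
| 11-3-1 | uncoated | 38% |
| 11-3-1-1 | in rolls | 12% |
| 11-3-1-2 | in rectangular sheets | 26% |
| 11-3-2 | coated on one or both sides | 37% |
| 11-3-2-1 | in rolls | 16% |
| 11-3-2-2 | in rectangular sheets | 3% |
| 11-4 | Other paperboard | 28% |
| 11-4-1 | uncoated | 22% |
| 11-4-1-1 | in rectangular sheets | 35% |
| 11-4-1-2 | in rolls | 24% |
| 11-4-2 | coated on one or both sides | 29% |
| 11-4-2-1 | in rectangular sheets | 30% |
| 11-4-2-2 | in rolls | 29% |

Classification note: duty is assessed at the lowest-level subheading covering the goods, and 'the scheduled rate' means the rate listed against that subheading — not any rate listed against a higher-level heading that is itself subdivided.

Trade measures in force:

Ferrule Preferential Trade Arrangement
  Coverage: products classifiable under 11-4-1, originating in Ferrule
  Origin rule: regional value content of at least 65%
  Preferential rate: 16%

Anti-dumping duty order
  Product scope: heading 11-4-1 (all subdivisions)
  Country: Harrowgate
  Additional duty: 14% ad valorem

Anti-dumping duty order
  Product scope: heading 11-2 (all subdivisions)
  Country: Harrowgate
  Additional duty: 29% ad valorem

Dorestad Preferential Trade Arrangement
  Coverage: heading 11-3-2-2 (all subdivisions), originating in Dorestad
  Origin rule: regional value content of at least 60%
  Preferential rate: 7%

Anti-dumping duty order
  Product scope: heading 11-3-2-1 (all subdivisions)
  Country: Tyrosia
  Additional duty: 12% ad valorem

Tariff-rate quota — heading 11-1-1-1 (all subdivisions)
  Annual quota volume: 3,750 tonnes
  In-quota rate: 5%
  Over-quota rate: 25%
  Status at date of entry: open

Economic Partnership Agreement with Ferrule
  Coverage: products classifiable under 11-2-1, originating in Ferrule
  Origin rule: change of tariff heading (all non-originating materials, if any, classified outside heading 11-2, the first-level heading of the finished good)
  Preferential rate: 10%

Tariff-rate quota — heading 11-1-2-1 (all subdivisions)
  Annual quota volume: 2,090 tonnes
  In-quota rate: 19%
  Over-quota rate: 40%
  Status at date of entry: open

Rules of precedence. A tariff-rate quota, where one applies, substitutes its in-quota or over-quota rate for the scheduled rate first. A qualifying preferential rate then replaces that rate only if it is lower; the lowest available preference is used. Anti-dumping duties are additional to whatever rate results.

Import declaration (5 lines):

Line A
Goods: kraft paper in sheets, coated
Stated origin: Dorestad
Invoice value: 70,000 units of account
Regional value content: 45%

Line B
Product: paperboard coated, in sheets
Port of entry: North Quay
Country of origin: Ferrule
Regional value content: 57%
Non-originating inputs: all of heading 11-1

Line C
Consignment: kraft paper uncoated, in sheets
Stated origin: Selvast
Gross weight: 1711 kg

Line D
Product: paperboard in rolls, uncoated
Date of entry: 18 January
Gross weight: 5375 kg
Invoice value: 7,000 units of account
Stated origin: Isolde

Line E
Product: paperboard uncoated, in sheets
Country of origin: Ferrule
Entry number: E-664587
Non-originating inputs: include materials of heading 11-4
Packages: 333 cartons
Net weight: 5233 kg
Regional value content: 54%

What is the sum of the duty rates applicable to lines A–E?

Line A: kraft paper → 11-1; coated → 11-1-2; in sheets → 11-1-2-2. Scheduled 21%. Dorestad agreement on 11-3-2-2: 11-1-2-2 not covered. → 21%.
Line B: paperboard → 11-4; coated → 11-4-2; in sheets → 11-4-2-1. Scheduled 30%. Ferrule agreement on 11-4-1: 11-4-2-1 not covered; Ferrule agreement on 11-2-1: 11-4-2-1 not covered. → 30%.
Line C: kraft paper → 11-1; uncoated → 11-1-1; in sheets → 11-1-1-1. Scheduled 9%. quota on 11-1-1-1 open → in-quota 5%. → 5%.
Line D: paperboard → 11-4; uncoated → 11-4-1; in rolls → 11-4-1-2. Scheduled 24%. No special measure applies. → 24%.
Line E: paperboard → 11-4; uncoated → 11-4-1; in sheets → 11-4-1-1. Scheduled 35%. Ferrule agreement on 11-4-1: RVC < 65%; Ferrule agreement on 11-2-1: 11-4-1-1 not covered. → 35%.
Sum: 21% + 30% + 5% + 24% + 35% = 115%.

115%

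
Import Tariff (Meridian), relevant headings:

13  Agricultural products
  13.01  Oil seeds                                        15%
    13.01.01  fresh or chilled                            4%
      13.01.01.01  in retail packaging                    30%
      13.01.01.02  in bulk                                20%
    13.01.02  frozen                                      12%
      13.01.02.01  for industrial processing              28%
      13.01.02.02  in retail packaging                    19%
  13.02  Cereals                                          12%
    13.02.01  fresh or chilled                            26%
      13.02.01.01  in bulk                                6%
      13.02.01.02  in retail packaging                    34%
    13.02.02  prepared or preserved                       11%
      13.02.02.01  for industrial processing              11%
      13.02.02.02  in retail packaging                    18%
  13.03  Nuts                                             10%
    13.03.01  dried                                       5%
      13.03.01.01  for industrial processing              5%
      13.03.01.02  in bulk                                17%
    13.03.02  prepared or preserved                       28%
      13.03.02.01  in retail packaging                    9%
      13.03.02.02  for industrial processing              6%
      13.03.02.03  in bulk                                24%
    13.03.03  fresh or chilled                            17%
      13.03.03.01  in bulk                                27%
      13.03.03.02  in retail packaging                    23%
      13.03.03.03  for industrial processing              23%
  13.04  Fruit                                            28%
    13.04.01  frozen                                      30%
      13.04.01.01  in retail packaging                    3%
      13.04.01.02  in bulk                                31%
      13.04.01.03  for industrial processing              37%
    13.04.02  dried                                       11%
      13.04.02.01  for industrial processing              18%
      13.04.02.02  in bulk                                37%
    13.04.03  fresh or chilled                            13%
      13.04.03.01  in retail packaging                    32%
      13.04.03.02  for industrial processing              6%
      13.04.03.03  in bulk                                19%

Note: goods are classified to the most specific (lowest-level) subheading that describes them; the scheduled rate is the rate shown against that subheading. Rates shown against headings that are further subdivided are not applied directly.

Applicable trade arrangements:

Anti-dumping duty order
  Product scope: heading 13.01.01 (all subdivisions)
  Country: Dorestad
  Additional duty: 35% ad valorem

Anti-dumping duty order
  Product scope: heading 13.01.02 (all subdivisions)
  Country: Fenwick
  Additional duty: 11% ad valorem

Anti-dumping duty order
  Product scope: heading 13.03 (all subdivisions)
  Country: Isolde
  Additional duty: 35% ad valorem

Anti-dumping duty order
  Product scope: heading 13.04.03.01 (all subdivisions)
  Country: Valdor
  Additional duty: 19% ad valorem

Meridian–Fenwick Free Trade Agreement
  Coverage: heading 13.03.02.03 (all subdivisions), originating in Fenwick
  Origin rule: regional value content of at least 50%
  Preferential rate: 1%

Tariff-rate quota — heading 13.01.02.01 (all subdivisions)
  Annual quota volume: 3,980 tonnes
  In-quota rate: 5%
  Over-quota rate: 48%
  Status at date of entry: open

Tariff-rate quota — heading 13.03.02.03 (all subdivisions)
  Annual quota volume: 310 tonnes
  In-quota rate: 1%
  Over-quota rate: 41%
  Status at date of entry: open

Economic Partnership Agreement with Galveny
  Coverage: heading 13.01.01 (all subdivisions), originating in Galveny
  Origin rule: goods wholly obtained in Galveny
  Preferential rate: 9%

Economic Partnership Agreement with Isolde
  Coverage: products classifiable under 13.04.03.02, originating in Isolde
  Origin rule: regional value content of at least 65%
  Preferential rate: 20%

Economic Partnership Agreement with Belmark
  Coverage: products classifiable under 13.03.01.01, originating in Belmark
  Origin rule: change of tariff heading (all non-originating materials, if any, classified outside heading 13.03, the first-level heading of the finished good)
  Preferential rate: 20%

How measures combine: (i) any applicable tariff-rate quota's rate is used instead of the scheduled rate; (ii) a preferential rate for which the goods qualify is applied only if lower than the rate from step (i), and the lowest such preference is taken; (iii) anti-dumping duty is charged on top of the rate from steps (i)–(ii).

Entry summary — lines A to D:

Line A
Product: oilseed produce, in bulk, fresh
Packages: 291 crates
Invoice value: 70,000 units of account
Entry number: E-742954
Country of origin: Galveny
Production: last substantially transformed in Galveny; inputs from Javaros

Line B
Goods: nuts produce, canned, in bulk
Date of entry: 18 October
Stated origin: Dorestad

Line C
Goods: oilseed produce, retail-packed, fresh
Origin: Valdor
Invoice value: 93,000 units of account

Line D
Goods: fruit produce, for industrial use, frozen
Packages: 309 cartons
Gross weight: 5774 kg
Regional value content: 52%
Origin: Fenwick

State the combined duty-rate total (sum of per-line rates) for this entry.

Line A: oilseed → 13.01; fresh → 13.01.01; in bulk → 13.01.01.02. Scheduled 20%. Galveny agreement on 13.01.01: not wholly obtained. → 20%.
Line B: nuts → 13.03; canned → 13.03.02; in bulk → 13.03.02.03. Scheduled 24%. quota on 13.03.02.03 open → in-quota 1%. → 1%.
Line C: oilseed → 13.01; fresh → 13.01.01; retail-packed → 13.01.01.01. Scheduled 30%. No special measure applies. → 30%.
Line D: fruit → 13.04; frozen → 13.04.01; for industrial use → 13.04.01.03. Scheduled 37%. Fenwick agreement on 13.03.02.03: 13.04.01.03 not covered. → 37%.
Sum: 20% + 1% + 30% + 37% = 88%.

88%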